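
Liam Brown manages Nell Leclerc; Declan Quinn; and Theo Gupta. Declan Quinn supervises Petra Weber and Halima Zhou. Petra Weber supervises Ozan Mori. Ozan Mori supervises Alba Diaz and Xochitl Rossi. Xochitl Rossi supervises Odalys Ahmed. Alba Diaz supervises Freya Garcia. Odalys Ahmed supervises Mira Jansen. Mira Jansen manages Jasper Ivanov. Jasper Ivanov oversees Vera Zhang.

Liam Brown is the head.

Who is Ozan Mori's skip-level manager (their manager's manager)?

Declan Quinn

Ozan Mori reports to Petra Weber, and Petra Weber reports to Declan Quinn. So Ozan Mori's skip-level manager is Declan Quinn.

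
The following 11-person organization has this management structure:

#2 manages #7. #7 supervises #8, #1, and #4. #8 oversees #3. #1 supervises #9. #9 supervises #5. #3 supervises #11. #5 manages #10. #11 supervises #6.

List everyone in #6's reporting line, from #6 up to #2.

#6 reports to #11. #11 reports to #3. #3 reports to #8. #8 reports to #7. #7 reports to #2. #2 is at the top.

#6 -> #11 -> #3 -> #8 -> #7 -> #2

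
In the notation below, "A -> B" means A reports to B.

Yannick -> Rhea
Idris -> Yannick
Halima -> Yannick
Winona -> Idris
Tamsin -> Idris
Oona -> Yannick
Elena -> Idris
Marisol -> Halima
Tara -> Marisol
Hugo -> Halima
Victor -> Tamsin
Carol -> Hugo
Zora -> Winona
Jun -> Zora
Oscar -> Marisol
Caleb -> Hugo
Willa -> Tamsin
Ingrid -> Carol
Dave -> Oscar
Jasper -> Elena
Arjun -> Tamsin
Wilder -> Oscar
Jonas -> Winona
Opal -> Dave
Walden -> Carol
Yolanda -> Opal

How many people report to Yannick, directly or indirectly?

25

Yannick directly manages Idris, Halima, Oona. Under Idris: Elena, Jasper, Tamsin, Arjun, Willa, Victor, Winona, Jonas, Zora, Jun (10). Under Halima: Hugo, Caleb, Carol, Walden, Ingrid, Marisol, Oscar, Wilder, Dave, Opal, Yolanda, Tara (12). Oona has no reports. So Yannick's organization is 3 direct reports plus everyone under them: 11 + 13 + 1 = 25.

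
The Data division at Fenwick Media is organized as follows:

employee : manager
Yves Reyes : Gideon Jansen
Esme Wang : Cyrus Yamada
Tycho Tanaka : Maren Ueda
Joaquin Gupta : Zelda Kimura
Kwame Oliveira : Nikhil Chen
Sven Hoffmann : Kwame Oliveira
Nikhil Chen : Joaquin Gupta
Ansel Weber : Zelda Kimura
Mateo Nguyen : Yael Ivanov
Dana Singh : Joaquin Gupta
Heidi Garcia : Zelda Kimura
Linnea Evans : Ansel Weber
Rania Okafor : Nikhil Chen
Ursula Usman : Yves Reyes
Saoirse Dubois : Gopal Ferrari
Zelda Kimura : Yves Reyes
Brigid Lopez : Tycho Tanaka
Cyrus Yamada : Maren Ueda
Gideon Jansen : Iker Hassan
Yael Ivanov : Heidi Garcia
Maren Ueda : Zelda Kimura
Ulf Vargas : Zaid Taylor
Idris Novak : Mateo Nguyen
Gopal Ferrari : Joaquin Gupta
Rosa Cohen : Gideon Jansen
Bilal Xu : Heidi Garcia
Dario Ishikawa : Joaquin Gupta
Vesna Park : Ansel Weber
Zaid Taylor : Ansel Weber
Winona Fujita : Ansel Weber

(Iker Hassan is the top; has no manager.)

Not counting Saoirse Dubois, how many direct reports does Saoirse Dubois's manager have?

Saoirse Dubois reports to Gopal Ferrari, and Gopal Ferrari has no other direct reports. Saoirse Dubois has 0 peers.

0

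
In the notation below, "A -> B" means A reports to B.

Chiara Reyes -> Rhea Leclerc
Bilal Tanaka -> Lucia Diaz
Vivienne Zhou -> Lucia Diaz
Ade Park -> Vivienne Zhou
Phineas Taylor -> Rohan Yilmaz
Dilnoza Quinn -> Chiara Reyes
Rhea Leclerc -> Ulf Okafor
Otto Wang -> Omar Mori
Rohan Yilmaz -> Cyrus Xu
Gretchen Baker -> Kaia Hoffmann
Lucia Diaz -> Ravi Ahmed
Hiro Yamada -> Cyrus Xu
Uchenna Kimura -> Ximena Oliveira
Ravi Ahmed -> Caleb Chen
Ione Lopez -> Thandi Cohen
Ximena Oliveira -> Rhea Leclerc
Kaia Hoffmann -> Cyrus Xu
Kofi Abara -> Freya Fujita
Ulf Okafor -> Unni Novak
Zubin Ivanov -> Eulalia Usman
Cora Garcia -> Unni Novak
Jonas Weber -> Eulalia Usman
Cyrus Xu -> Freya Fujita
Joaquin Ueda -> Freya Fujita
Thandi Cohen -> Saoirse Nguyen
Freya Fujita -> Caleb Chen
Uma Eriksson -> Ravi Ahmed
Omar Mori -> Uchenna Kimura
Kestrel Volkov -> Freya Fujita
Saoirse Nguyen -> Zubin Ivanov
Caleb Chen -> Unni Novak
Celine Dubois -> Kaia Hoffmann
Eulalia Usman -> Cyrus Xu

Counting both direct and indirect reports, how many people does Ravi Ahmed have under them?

5

Ravi Ahmed directly manages Lucia Diaz, Uma Eriksson. Under Lucia Diaz: Vivienne Zhou, Ade Park, Bilal Tanaka (3). Uma Eriksson has no reports. So Ravi Ahmed's organization is 2 direct reports plus everyone under them: 4 + 1 = 5.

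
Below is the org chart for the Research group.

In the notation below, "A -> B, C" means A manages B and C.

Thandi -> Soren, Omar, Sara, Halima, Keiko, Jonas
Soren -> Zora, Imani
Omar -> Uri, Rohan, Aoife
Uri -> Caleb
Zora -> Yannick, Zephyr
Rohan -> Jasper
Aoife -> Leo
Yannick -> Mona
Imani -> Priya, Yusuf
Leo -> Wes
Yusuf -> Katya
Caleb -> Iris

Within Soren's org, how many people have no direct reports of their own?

The people in Soren's organization with no one reporting to them are Katya, Priya, Zephyr, Mona. That is 4.

4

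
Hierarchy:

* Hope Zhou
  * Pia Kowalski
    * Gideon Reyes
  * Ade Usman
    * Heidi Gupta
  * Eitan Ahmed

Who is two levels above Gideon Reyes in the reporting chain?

Gideon Reyes reports to Pia Kowalski, and Pia Kowalski reports to Hope Zhou. So Gideon Reyes's skip-level manager is Hope Zhou.

Hope Zhou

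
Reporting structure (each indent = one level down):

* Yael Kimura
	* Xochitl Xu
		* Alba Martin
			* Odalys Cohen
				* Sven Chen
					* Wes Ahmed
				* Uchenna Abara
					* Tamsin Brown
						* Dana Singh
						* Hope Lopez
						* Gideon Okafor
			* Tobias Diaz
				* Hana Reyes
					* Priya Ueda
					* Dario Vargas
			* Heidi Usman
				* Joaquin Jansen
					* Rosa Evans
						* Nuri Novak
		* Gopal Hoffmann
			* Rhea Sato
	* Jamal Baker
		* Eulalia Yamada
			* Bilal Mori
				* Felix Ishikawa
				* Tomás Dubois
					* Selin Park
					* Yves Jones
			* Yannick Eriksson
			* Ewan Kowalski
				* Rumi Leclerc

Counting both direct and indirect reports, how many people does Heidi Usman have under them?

3

Heidi Usman directly manages Joaquin Jansen. Under Joaquin Jansen: Rosa Evans, Nuri Novak (2). That's 3 in total.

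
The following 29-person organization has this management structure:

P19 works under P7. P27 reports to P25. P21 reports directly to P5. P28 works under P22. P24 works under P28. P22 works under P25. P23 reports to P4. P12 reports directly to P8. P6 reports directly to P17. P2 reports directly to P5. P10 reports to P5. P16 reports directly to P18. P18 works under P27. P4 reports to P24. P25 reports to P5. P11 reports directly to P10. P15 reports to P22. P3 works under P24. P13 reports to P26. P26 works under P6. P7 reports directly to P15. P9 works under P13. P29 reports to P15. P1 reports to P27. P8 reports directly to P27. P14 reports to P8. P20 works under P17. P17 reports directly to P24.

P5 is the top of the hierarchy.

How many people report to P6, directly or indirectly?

3

P6 directly manages P26. Under P26: P13, P9 (2). That's 3 in total.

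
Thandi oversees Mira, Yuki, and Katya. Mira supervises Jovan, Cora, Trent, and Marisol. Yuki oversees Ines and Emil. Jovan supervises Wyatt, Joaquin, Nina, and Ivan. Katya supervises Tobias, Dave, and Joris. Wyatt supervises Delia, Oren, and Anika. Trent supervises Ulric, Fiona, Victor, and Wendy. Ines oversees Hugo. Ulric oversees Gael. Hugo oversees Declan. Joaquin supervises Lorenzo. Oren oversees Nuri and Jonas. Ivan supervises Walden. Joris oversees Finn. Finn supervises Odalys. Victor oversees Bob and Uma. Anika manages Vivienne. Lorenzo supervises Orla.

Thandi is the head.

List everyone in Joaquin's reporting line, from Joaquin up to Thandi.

Joaquin -> Jovan -> Mira -> Thandi

Joaquin reports to Jovan. Jovan reports to Mira. Mira reports to Thandi. Thandi is at the top.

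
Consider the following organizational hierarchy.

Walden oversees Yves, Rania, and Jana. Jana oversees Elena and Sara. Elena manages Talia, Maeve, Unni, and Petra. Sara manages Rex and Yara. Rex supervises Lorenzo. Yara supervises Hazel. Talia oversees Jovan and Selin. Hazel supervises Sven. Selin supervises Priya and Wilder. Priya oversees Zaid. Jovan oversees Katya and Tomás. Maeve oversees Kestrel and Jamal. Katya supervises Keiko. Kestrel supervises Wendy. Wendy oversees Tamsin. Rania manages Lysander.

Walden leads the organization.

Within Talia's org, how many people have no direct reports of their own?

4

The people in Talia's organization with no one reporting to them are Tomás, Keiko, Wilder, Zaid. That is 4.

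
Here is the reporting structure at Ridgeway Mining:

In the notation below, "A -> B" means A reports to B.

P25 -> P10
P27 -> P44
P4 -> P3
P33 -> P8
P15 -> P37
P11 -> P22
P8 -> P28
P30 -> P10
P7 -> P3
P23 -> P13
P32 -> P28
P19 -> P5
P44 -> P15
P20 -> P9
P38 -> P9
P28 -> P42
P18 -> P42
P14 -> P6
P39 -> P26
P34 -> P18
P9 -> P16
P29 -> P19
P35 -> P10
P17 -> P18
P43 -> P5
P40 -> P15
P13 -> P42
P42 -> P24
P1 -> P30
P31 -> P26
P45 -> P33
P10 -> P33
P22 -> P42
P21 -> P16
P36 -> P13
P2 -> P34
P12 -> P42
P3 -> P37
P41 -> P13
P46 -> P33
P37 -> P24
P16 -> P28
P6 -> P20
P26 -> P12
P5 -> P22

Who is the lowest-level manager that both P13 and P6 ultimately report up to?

P42

P13's chain of managers is P42, P24. P6's chain of managers is P20, P9, P16, P28, P42, P24. The first manager that appears in both chains is P42.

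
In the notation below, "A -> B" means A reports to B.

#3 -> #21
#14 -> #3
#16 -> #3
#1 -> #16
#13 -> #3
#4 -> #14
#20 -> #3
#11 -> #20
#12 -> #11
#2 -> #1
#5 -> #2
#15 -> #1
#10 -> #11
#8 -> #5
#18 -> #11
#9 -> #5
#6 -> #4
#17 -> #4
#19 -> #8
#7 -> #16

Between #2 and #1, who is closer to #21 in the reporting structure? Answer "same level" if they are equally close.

#2 is 4 levels below #21; #1 is 3. #1 is higher.

#1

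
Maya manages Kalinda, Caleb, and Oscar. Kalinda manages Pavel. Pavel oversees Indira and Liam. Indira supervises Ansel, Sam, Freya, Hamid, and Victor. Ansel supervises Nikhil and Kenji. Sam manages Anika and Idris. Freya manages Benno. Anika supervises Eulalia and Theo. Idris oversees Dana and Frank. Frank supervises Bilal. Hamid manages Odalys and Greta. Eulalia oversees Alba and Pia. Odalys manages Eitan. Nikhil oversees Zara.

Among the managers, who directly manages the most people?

Indira

Direct-report counts: Maya has 3; Kalinda has 1; Pavel has 2; Indira has 5; Hamid has 2; Odalys has 1; Freya has 1; Sam has 2; Idris has 2; Frank has 1; Anika has 2; Eulalia has 2; Ansel has 2; Nikhil has 1. The largest is 5, held by Indira.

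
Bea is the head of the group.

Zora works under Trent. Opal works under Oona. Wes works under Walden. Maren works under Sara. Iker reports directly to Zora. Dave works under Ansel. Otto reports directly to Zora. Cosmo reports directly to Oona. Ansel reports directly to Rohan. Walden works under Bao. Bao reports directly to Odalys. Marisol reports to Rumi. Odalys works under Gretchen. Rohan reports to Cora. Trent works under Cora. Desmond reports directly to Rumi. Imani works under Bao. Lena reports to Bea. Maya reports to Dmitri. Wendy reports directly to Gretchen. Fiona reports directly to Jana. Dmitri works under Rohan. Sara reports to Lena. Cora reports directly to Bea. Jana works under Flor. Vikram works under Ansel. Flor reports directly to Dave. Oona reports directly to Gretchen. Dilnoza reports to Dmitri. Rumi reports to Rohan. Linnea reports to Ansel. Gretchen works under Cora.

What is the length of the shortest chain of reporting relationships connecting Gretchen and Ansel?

Gretchen is 1 level below Cora, and Ansel is 2 levels below Cora (their lowest common manager). The shortest path runs up from Gretchen to Cora and back down to Ansel: 1 + 2 = 3 links.

3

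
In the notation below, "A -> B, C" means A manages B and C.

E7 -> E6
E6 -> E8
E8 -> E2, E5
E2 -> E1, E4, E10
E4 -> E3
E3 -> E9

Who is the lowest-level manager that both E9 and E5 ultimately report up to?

E8

E9's chain of managers is E3, E4, E2, E8, E6, E7. E5's chain of managers is E8, E6, E7. The first manager that appears in both chains is E8.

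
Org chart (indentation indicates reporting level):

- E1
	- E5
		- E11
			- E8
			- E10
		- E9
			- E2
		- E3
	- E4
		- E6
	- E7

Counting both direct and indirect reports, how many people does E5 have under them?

E5 directly manages E11, E9, E3. Under E11: E10, E8 (2). Under E9: E2 (1). E3 has no reports. So E5's organization is 3 direct reports plus everyone under them: 3 + 2 + 1 = 6.

6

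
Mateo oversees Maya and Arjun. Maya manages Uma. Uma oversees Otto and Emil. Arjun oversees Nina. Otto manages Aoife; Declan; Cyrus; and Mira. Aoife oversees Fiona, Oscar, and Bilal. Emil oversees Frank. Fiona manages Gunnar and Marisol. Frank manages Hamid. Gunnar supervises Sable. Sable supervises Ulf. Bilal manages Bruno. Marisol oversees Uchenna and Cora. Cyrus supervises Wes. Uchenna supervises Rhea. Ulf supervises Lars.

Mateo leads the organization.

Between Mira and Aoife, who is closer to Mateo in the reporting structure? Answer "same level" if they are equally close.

same level

Both Mira and Aoife are 4 levels below Mateo.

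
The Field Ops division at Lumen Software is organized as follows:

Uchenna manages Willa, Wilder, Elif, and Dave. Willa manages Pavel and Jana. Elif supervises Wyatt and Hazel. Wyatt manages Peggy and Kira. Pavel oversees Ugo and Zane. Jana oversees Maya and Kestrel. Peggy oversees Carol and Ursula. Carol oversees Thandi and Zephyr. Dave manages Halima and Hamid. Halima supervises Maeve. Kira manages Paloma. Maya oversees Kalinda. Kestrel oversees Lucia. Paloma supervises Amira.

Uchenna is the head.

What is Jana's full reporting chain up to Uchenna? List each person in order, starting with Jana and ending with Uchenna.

Jana reports to Willa. Willa reports to Uchenna. Uchenna is at the top.

Jana -> Willa -> Uchenna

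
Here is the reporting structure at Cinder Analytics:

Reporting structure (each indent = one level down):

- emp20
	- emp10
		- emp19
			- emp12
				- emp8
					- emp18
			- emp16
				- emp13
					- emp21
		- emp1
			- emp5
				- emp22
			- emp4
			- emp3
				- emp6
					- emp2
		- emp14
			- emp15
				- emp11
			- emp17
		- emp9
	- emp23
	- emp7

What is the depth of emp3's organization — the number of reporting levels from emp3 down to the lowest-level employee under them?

2

The longest chain under emp3 runs emp3 → emp6 → emp2, which is 2 levels below emp3.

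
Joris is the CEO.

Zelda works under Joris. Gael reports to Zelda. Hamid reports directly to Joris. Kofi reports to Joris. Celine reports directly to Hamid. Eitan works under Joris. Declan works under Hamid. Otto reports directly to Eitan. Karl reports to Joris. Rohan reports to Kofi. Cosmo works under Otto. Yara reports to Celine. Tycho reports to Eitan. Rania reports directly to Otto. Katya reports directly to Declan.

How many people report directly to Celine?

Celine directly manages Yara. That is 1 direct report.

1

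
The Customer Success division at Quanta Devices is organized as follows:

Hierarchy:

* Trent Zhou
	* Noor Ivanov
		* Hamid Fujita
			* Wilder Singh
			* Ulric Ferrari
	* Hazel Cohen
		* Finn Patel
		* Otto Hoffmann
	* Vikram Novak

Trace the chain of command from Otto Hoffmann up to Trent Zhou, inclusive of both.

Otto Hoffmann -> Hazel Cohen -> Trent Zhou

Otto Hoffmann reports to Hazel Cohen. Hazel Cohen reports to Trent Zhou. Trent Zhou is at the top.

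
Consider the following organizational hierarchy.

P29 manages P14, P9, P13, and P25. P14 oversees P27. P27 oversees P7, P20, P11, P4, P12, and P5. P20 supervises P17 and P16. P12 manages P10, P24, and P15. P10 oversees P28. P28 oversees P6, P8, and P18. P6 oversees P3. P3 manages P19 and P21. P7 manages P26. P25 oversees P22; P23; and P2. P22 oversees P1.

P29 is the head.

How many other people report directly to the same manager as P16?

1

P16 reports to P20. P20's other direct reports are P17 — 1 peer.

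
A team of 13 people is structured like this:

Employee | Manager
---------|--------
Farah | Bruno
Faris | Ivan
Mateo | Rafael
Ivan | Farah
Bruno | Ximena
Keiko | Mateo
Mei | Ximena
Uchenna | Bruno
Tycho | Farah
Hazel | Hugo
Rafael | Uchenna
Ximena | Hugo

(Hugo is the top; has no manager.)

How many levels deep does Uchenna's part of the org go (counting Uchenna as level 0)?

3

The longest chain under Uchenna runs Uchenna → Rafael → Mateo → Keiko, which is 3 levels below Uchenna.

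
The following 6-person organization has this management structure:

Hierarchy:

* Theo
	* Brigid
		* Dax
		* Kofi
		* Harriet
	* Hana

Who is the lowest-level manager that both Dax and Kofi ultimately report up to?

Dax's chain of managers is Brigid, Theo. Kofi's chain of managers is Brigid, Theo. The first manager that appears in both chains is Brigid.

Brigid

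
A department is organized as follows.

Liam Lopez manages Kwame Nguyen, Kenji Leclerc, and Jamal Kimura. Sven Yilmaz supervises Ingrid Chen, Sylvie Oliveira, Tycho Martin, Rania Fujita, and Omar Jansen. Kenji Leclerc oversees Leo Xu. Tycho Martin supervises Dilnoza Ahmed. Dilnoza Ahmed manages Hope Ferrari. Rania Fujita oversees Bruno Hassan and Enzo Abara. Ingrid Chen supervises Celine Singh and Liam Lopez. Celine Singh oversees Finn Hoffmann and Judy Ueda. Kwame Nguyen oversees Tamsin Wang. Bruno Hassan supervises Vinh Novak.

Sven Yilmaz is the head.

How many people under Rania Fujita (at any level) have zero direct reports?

The people in Rania Fujita's organization with no one reporting to them are Enzo Abara, Vinh Novak. That is 2.

2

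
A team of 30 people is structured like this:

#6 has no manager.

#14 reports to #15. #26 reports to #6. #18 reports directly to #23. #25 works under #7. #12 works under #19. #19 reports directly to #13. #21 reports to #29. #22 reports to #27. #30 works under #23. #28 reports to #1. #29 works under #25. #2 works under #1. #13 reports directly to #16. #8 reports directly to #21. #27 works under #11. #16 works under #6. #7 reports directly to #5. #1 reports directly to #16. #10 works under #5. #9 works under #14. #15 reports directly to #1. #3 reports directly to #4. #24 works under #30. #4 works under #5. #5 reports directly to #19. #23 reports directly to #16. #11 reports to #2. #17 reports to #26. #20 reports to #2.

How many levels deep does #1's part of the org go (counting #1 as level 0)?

4

The longest chain under #1 runs #1 → #2 → #11 → #27 → #22, which is 4 levels below #1.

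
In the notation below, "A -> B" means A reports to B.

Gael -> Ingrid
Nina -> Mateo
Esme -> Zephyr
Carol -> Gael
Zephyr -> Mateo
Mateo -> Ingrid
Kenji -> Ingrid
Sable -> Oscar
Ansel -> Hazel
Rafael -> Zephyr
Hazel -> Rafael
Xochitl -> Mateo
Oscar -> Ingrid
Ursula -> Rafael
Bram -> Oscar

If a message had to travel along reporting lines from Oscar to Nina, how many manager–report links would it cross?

3

Oscar is 1 level below Ingrid, and Nina is 2 levels below Ingrid (their lowest common manager). The shortest path runs up from Oscar to Ingrid and back down to Nina: 1 + 2 = 3 links.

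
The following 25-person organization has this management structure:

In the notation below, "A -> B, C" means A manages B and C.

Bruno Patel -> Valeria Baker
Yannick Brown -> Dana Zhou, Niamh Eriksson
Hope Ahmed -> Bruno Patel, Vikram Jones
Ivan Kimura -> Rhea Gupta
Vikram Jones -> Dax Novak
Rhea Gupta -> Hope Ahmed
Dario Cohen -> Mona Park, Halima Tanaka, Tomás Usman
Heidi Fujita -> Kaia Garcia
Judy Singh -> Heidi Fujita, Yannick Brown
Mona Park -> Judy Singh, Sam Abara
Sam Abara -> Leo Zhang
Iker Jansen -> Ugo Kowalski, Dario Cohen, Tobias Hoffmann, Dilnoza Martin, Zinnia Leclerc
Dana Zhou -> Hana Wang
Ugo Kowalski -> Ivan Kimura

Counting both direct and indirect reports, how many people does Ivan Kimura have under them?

Ivan Kimura directly manages Rhea Gupta. Under Rhea Gupta: Hope Ahmed, Vikram Jones, Dax Novak, Bruno Patel, Valeria Baker (5). That's 6 in total.

6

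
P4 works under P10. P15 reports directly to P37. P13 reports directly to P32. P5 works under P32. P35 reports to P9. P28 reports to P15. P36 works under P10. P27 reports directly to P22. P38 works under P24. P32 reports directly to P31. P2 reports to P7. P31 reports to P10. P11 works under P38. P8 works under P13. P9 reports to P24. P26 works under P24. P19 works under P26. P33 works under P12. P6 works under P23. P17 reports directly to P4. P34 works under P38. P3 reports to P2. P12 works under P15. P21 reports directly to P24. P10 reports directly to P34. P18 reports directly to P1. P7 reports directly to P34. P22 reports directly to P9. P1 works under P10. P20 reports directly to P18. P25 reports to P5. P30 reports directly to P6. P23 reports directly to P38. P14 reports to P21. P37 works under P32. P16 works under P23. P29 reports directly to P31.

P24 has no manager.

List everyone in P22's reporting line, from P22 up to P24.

P22 reports to P9. P9 reports to P24. P24 is at the top.

P22 -> P9 -> P24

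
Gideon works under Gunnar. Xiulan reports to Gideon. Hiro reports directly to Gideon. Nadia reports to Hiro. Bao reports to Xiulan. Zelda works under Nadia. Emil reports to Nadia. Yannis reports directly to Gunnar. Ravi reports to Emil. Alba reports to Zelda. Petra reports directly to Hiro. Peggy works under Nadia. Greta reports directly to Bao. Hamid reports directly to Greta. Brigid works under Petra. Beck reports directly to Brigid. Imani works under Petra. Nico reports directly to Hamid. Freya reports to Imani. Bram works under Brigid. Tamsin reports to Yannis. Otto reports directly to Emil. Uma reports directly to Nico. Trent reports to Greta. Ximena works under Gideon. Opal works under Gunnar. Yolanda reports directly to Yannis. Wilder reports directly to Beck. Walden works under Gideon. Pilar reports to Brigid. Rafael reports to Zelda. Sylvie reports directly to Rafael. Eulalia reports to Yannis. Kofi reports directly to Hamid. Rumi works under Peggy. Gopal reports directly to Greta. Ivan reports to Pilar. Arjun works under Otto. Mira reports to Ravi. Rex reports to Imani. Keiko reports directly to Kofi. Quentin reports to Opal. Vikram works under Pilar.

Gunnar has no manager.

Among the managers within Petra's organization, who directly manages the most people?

Brigid

Direct-report counts within Petra's organization: Petra has 2; Imani has 2; Brigid has 3; Pilar has 2; Beck has 1. The largest is 3, held by Brigid.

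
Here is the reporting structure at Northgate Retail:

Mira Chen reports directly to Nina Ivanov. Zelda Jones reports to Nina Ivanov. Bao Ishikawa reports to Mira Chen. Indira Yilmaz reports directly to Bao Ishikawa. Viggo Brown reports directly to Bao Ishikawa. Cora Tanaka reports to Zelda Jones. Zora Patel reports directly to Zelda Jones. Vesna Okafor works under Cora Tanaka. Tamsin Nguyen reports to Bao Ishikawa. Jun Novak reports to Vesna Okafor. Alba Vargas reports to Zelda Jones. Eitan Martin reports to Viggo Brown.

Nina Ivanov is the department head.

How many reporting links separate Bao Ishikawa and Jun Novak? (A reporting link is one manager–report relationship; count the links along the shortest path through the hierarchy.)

Bao Ishikawa is 2 levels below Nina Ivanov, and Jun Novak is 4 levels below Nina Ivanov (their lowest common manager). The shortest path runs up from Bao Ishikawa to Nina Ivanov and back down to Jun Novak: 2 + 4 = 6 links.

6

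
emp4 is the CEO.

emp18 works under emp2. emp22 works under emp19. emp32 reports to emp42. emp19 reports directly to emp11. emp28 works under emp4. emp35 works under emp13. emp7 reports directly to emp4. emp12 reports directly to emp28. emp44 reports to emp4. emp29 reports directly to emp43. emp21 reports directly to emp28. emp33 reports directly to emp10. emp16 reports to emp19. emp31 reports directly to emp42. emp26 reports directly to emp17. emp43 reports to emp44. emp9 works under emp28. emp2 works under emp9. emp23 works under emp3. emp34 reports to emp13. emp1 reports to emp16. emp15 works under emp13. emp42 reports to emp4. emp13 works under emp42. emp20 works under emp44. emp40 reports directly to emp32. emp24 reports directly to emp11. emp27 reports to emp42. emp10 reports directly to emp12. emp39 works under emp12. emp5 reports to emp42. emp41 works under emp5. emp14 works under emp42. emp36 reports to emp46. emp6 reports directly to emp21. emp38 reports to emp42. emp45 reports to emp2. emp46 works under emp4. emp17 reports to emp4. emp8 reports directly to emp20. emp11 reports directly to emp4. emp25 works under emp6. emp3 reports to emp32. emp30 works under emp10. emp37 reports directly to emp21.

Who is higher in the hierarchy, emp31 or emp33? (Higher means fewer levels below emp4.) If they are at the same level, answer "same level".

emp31

emp31 is 2 levels below emp4; emp33 is 4. emp31 is higher.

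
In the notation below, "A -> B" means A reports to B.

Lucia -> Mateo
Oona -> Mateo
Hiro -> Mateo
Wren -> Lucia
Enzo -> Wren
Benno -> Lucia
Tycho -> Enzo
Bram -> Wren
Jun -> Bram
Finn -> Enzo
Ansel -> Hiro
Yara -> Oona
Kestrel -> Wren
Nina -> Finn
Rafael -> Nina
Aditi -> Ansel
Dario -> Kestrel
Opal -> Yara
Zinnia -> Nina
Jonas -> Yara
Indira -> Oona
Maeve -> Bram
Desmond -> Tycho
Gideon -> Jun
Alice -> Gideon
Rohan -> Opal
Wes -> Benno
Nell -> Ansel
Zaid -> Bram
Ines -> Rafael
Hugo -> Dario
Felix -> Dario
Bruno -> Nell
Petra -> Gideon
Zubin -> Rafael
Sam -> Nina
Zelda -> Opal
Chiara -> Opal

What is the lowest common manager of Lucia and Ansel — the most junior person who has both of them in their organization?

Mateo

Lucia's chain of managers is Mateo. Ansel's chain of managers is Hiro, Mateo. The first manager that appears in both chains is Mateo.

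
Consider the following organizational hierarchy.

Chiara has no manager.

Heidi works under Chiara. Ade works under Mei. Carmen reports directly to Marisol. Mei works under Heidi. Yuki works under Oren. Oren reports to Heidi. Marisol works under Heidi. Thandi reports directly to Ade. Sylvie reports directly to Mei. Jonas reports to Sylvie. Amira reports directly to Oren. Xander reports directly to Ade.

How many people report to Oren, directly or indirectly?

2

Oren directly manages Yuki, Amira. Yuki has no reports. Amira has no reports. So Oren's organization is 2 direct reports plus everyone under them: 1 + 1 = 2.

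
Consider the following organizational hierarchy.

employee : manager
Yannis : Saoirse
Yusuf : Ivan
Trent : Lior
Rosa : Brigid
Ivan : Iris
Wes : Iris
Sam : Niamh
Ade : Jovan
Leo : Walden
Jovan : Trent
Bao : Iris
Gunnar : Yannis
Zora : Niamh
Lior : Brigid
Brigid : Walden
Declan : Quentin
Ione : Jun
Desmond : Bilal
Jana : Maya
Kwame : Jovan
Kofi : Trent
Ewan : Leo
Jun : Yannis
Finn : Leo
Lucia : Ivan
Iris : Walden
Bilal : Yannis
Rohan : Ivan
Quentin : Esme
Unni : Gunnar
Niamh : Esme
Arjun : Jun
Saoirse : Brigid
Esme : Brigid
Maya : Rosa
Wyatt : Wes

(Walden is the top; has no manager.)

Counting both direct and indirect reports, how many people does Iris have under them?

7

Iris directly manages Wes, Ivan, Bao. Under Wes: Wyatt (1). Under Ivan: Lucia, Yusuf, Rohan (3). Bao has no reports. So Iris's organization is 3 direct reports plus everyone under them: 2 + 4 + 1 = 7.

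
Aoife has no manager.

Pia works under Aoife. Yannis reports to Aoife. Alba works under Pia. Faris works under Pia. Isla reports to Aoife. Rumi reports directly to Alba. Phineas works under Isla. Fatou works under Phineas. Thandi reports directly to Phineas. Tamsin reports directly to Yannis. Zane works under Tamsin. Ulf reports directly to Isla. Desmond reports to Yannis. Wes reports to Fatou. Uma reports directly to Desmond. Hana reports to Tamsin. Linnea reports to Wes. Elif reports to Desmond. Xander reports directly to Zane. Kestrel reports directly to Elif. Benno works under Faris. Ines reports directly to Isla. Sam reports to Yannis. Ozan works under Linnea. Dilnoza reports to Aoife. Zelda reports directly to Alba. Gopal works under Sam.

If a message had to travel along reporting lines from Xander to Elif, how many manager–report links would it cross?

5

Xander is 3 levels below Yannis, and Elif is 2 levels below Yannis (their lowest common manager). The shortest path runs up from Xander to Yannis and back down to Elif: 3 + 2 = 5 links.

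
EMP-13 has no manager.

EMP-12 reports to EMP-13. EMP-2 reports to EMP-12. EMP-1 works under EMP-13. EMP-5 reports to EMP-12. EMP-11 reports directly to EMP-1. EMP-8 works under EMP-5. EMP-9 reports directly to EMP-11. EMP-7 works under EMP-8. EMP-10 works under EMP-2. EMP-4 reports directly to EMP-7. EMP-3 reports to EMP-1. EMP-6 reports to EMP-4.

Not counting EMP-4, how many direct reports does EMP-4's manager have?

EMP-4 reports to EMP-7, and EMP-7 has no other direct reports. EMP-4 has 0 peers.

0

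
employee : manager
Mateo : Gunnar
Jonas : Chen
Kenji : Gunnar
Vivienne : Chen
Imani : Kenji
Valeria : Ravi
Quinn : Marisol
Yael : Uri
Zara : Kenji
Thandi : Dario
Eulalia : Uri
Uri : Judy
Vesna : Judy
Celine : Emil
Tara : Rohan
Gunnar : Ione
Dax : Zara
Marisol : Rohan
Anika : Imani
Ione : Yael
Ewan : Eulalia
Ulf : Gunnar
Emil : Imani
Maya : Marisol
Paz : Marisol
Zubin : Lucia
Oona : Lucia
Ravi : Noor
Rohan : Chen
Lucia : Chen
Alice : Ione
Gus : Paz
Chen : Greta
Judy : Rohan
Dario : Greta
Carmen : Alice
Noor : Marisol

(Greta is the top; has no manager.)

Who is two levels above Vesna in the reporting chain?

Rohan

Vesna reports to Judy, and Judy reports to Rohan. So Vesna's skip-level manager is Rohan.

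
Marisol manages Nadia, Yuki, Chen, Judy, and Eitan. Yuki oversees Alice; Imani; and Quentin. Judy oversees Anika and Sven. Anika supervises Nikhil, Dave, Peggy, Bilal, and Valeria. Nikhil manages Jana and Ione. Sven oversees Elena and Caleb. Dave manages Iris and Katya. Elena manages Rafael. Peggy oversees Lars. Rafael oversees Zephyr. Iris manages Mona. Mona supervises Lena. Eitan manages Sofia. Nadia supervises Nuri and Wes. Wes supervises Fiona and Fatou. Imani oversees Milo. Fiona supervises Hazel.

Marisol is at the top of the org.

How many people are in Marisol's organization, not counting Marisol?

Marisol directly manages Yuki, Judy, Eitan, Nadia, Chen. Under Yuki: Quentin, Imani, Milo, Alice (4). Under Judy: Sven, Caleb, Elena, Rafael, Zephyr, Anika, Valeria, Bilal, Peggy, Lars, Dave, Katya, Iris, Mona, Lena, Nikhil, Ione, Jana (18). Under Eitan: Sofia (1). Under Nadia: Nuri, Wes, Fatou, Fiona, Hazel (5). Chen has no reports. So Marisol's organization is 5 direct reports plus everyone under them: 5 + 19 + 2 + 6 + 1 = 33.

33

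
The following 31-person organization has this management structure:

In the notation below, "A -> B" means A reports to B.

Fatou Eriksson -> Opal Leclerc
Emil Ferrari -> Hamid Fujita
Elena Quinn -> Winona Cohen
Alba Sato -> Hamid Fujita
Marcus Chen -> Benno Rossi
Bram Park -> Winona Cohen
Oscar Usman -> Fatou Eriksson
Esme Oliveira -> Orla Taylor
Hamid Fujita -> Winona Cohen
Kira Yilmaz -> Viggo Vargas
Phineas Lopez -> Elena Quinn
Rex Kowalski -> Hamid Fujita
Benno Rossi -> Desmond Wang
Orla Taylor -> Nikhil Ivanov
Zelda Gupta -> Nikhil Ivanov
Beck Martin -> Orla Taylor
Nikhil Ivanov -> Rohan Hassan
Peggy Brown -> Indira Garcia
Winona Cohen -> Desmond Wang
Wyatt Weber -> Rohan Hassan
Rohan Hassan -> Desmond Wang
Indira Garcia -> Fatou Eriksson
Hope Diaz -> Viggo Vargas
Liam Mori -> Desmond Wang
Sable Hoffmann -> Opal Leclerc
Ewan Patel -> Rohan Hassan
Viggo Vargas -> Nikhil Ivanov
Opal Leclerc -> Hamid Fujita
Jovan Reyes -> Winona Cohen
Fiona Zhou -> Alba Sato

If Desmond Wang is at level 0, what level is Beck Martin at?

Chain from Beck Martin up to Desmond Wang: Beck Martin → Orla Taylor → Nikhil Ivanov → Rohan Hassan → Desmond Wang. That is 4 steps up, so Beck Martin is 4 levels below Desmond Wang.

4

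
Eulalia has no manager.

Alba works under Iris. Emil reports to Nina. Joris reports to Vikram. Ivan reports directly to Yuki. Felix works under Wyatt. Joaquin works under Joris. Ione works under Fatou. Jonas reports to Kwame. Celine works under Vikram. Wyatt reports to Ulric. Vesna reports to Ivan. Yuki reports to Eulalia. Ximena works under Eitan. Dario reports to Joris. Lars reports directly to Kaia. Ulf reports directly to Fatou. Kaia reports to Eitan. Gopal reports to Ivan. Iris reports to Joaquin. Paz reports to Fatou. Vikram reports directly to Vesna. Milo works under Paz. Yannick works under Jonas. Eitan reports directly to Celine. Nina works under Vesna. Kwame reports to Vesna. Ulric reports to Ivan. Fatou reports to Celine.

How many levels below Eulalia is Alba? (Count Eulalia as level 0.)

Chain from Alba up to Eulalia: Alba → Iris → Joaquin → Joris → Vikram → Vesna → Ivan → Yuki → Eulalia. That is 8 steps up, so Alba is 8 levels below Eulalia.

8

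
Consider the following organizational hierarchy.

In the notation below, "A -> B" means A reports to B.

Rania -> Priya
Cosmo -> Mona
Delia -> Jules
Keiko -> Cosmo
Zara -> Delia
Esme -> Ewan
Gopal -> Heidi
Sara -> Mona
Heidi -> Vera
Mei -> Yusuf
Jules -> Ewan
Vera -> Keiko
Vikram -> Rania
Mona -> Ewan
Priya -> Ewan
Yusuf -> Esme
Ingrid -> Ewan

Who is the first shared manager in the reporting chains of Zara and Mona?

Ewan

Zara's chain of managers is Delia, Jules, Ewan. Mona's chain of managers is Ewan. The first manager that appears in both chains is Ewan.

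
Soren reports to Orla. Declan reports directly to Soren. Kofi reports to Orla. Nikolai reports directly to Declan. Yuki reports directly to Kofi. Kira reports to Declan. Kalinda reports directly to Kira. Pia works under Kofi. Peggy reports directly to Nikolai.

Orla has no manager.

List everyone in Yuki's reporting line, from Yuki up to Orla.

Yuki -> Kofi -> Orla

Yuki reports to Kofi. Kofi reports to Orla. Orla is at the top.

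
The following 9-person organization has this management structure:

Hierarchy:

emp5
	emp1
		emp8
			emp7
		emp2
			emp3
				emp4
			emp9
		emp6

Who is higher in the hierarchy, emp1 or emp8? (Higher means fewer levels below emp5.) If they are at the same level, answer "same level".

emp1

emp1 is 1 level below emp5; emp8 is 2. emp1 is higher.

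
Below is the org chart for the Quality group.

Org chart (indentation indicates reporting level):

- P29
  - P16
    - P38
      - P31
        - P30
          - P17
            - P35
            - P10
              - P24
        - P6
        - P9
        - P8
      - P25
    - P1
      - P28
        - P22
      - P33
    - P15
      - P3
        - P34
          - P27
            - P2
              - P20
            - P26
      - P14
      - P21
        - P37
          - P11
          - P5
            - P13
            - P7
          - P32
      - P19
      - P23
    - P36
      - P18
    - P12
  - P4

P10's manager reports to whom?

P10 reports to P17, and P17 reports to P30. So P10's skip-level manager is P30.

P30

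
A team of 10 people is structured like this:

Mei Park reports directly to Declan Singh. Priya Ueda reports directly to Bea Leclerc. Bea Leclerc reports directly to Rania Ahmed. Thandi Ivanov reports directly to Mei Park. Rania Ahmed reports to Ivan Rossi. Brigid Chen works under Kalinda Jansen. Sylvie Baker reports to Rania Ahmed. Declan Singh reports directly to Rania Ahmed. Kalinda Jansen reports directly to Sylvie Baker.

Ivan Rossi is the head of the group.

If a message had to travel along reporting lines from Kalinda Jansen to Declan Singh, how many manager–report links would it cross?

Kalinda Jansen is 2 levels below Rania Ahmed, and Declan Singh is 1 level below Rania Ahmed (their lowest common manager). The shortest path runs up from Kalinda Jansen to Rania Ahmed and back down to Declan Singh: 2 + 1 = 3 links.

3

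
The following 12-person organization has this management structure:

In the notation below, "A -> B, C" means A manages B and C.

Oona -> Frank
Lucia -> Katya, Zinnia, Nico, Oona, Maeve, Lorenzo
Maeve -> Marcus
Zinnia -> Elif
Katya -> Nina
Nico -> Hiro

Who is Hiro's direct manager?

Hiro reports directly to Nico.

Nico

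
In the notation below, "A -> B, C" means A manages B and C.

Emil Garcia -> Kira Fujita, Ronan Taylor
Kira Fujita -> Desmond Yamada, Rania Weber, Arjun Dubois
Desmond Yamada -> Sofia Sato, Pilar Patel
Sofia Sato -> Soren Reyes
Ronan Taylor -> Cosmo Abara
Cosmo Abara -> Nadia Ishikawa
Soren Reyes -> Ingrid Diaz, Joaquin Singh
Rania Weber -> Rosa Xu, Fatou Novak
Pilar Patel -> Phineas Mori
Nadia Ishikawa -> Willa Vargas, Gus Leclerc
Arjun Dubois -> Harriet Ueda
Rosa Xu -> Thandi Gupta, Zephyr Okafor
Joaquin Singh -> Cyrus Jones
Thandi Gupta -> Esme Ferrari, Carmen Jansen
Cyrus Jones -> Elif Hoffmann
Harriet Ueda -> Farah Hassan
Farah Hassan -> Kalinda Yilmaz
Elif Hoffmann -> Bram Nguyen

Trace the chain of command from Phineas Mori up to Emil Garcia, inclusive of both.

Phineas Mori reports to Pilar Patel. Pilar Patel reports to Desmond Yamada. Desmond Yamada reports to Kira Fujita. Kira Fujita reports to Emil Garcia. Emil Garcia is at the top.

Phineas Mori -> Pilar Patel -> Desmond Yamada -> Kira Fujita -> Emil Garcia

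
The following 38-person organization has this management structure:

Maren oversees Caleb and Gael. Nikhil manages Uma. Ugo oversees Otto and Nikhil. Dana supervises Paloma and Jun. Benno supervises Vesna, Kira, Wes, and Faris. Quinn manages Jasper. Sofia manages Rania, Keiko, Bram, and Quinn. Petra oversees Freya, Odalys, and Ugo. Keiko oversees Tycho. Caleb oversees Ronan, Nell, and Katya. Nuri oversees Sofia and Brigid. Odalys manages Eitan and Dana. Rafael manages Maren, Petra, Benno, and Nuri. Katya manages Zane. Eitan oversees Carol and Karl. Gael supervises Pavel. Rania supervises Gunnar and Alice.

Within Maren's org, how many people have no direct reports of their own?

4

The people in Maren's organization with no one reporting to them are Pavel, Ronan, Nell, Zane. That is 4.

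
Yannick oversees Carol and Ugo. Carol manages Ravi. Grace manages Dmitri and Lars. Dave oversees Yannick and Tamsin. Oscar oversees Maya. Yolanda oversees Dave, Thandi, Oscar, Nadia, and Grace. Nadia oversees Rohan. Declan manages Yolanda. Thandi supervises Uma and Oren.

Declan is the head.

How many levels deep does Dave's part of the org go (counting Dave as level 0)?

3

The longest chain under Dave runs Dave → Yannick → Carol → Ravi, which is 3 levels below Dave.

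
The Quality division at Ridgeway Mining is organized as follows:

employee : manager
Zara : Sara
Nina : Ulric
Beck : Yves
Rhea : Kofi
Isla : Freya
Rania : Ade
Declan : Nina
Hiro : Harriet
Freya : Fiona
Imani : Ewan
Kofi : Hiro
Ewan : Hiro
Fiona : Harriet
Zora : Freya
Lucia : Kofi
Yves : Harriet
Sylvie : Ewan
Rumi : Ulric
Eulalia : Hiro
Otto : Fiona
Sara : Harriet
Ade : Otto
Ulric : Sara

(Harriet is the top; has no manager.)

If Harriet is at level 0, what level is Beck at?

2

Chain from Beck up to Harriet: Beck → Yves → Harriet. That is 2 steps up, so Beck is 2 levels below Harriet.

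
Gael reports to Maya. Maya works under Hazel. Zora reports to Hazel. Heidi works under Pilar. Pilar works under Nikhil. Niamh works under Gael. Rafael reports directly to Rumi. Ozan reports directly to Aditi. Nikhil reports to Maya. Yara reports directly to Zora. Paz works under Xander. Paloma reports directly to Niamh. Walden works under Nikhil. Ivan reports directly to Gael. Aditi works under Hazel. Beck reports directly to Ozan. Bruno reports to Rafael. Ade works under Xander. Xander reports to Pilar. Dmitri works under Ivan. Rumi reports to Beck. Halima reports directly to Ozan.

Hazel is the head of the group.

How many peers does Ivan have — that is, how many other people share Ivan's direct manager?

Ivan reports to Gael. Gael's other direct reports are Niamh — 1 peer.

1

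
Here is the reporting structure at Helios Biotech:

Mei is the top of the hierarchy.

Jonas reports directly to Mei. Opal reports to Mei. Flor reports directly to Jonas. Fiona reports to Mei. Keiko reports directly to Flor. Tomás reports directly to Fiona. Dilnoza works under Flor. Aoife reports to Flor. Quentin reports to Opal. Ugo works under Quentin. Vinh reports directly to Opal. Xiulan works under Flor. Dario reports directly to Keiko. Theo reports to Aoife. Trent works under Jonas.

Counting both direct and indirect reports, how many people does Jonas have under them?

8

Jonas directly manages Flor, Trent. Under Flor: Xiulan, Aoife, Theo, Dilnoza, Keiko, Dario (6). Trent has no reports. So Jonas's organization is 2 direct reports plus everyone under them: 7 + 1 = 8.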